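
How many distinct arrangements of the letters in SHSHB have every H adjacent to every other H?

12

Treat the 2 copies of H as a single block. The multiset to arrange is then {HH, B, S, S}, 4 items in all.
That gives (4)!/(2!) = 12 arrangements.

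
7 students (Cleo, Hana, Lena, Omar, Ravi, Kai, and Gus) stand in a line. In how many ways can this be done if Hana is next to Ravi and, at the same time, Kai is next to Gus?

480

Treat {Hana,Ravi} as one block (2 orders) and {Kai,Gus} as another (2 orders).
That leaves 5 units to arrange: 2 × 2 × 5! = 4 × 120 = 480.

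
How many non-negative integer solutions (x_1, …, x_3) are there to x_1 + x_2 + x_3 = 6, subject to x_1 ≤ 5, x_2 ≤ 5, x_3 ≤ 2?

16

Ignoring the caps, the number of non-negative solutions to x_1+…+x_3 = 6 is C(8,2) = 28.
Subtract solutions that violate a single cap (substitute x_i' = x_i − (cap_i+1)): x_1 ≥ 6 gives C(2,2) = 1; x_2 ≥ 6 gives C(2,2) = 1; x_3 ≥ 3 gives C(5,2) = 10. Together 12.
No two caps can be exceeded simultaneously, so the pair terms are all 0.
By inclusion–exclusion the count is 28 − 12 + 0 = 16.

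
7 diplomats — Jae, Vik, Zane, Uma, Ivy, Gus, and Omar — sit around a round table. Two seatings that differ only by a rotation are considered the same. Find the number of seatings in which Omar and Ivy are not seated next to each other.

Without the restriction there are (6)! = 720 seatings.
Seatings with Omar beside Ivy: treat them as a block with 2 internal orders, giving 2 × (5)! = 240.
Subtracting, 720 − 240 = 480.

480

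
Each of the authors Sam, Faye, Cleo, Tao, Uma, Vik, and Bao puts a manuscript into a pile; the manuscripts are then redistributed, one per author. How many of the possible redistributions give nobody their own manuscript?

1854

This is the derangement count D_7: permutations of 7 items with no fixed point.
By inclusion–exclusion this is Σ_{j=0}^{7} (−1)^j C(7,j)·(7−j)!.
Computing: 5040 − 5040 + 2520 − 840 + 210 − 42 + 7 − 1 = 1854.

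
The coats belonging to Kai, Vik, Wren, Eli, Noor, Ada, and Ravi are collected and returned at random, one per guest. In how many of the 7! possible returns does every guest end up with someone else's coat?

1854

Count assignments avoiding every fixed point. For any j of the 7 guests fixed to their own coat, the other 7−j can be arranged in (7−j)! ways.
By inclusion–exclusion this is Σ_{j=0}^{7} (−1)^j C(7,j)·(7−j)!.
Computing: 5040 − 5040 + 2520 − 840 + 210 − 42 + 7 − 1 = 1854.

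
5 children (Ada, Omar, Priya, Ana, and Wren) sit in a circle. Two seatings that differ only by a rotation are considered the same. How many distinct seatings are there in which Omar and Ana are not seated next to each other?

12

Without the restriction there are (4)! = 24 seatings.
Those with Omar next to Ana: fuse the pair into one unit and seat 4 units around a circle — 2·(3)! = 12.
Subtracting, 24 − 12 = 12.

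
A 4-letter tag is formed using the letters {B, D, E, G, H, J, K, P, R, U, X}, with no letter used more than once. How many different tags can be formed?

This is a permutation of 4 out of 11: P(11,4) = 11!/7!.
That product is 11 × 10 × 9 × 8 = 7920.

7920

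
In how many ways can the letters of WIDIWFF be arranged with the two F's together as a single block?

180

Treat the 2 copies of F as a single block. The multiset to arrange is then {FF, D, I, I, W, W}, 6 items in all.
That gives (6)!/(2!·2!) = 180 arrangements.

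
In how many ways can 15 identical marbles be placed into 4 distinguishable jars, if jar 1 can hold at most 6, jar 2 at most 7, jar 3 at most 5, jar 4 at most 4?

Without the upper bounds there are C(18,3) = 816 ways to split 15 among 4 jars.
Subtract solutions that violate a single cap (substitute x_i' = x_i − (cap_i+1)): x_1 ≥ 7 gives C(11,3) = 165; x_2 ≥ 8 gives C(10,3) = 120; x_3 ≥ 6 gives C(12,3) = 220; x_4 ≥ 5 gives C(13,3) = 286. Together 791.
Add back pairs where two caps are both exceeded: 1 + 10 + 20 + 4 + 10 + 35 = 80.
By inclusion–exclusion the count is 816 − 791 + 80 = 105.

105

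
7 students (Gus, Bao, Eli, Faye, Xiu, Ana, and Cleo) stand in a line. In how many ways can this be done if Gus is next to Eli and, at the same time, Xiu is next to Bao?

Treat {Gus,Eli} as one block (2 orders) and {Xiu,Bao} as another (2 orders).
That leaves 5 units to arrange: 2 × 2 × 5! = 4 × 120 = 480.

480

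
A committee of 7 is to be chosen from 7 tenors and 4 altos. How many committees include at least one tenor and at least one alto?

Total 7-person selections from all 11: C(11,7) = 330.
Subtract selections that omit an entire group: no tenors → C(4,7) = 0; no altos → C(7,7) = 1.
Both groups omitted at once is impossible, so 330 − 1 = 329.

329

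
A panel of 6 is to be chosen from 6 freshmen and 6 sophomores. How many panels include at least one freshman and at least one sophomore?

922

Unrestricted: C(12,6) = 924 ways to pick any 6 of the 12.
Selections missing a whole group: no freshmen → C(6,6) = 1; no sophomores → C(6,6) = 1.
Both groups omitted at once is impossible, so 924 − 2 = 922.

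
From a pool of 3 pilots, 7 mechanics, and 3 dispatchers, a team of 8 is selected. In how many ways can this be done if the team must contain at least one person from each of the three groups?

With no constraint there are C(13,8) = 1287 possible selections.
Subtract selections that omit an entire group: no pilots → C(10,8) = 45; no mechanics → C(6,8) = 0; no dispatchers → C(10,8) = 45.
Add back selections omitting two groups (i.e. drawn from a single group): C(3,8) + C(7,8) + C(3,8) = 0.
By inclusion–exclusion: 1287 − 90 + 0 = 1197.

1197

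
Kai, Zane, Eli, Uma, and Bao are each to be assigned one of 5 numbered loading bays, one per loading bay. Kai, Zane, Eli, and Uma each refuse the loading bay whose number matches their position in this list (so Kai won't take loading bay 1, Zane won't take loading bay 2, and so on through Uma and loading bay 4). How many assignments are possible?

53

Let Aᵢ (for 1 ≤ i ≤ 4) be the placements that put person i in their forbidden loading bay. Any j of these fix j positions, leaving (5−j)! ways to fill the rest, and there are C(4,j) ways to pick which j.
By inclusion–exclusion, the number of valid placements is Σ_{j=0}^{4} (−1)^j C(4,j)·(5−j)!.
Computing: 120 − 96 + 36 − 8 + 1 = 53.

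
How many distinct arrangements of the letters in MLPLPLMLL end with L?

420

With the last slot taken by L, it remains to arrange the other 8 letters (MPLPLMLL).
Those 8 letters have L appearing 4 times, M appearing twice, and P appearing twice, giving (8)!/(4!·2!·2!) = 420.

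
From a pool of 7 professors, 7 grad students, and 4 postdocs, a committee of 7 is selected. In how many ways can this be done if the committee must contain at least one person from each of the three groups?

Unrestricted: C(18,7) = 31824 ways to pick any 7 of the 18.
Subtract selections that omit an entire group: no professors → C(11,7) = 330; no grad students → C(11,7) = 330; no postdocs → C(14,7) = 3432.
Add back selections omitting two groups (i.e. drawn from a single group): C(7,7) + C(7,7) + C(4,7) = 2.
By inclusion–exclusion: 31824 − 4092 + 2 = 27734.

27734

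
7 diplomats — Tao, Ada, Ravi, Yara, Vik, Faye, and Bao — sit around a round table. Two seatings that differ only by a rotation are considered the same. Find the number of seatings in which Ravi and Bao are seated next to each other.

240

Glue Ravi and Bao into a block (2 internal orders). Seating 6 units around a circle gives (5)! arrangements.
So 2 × (5)! = 2 × 120 = 240.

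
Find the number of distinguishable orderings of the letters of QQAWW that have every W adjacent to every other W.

12

Treat the 2 copies of W as a single block. The multiset to arrange is then {WW, A, Q, Q}, 4 items in all.
That gives (4)!/(2!) = 12 arrangements.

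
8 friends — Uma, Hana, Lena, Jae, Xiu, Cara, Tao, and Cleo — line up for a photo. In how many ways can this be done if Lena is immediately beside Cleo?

10080

Place the 6 others and the Lena-Cleo pair as 7 objects in a line; the pair has 2 internal arrangements.
That gives 2 × 7! = 2 × 5040 = 10080.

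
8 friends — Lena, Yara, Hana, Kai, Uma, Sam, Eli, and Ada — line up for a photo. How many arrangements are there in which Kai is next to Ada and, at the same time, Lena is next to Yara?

2880

Treat {Kai,Ada} as one block (2 orders) and {Lena,Yara} as another (2 orders).
That leaves 6 units to arrange: 2 × 2 × 6! = 4 × 720 = 2880.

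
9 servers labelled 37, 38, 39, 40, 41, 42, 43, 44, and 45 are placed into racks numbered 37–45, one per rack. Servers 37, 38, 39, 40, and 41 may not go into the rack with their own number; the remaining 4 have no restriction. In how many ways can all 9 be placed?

Let Aᵢ (for 37 ≤ i ≤ 41) be the placements that put server i in its forbidden rack. Any j of these fix j positions, leaving (9−j)! ways to fill the rest, and there are C(5,j) ways to pick which j.
By inclusion–exclusion, the number of valid placements is Σ_{j=0}^{5} (−1)^j C(5,j)·(9−j)!.
Computing: 362880 − 201600 + 50400 − 7200 + 600 − 24 = 205056.

205056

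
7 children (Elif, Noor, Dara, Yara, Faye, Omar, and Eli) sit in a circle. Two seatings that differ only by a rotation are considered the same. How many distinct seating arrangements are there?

Seat Elif anywhere (absorbing the rotational symmetry), then permute the other 6: (6)! = 720.

720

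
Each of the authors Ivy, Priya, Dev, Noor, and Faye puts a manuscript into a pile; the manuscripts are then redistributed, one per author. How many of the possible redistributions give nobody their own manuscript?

This is the derangement count D_5: permutations of 5 items with no fixed point.
By inclusion–exclusion this is Σ_{j=0}^{5} (−1)^j C(5,j)·(5−j)!.
Computing: 120 − 120 + 60 − 20 + 5 − 1 = 44.

44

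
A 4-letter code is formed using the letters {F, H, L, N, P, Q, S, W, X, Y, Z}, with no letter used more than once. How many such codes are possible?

With no repetition, fill the 4 letters in order: 11 choices, then 10, down to 8.
That product is 11 × 10 × 9 × 8 = 7920.

7920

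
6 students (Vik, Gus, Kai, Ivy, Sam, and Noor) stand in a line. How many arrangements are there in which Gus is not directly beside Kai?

Of the 6! = 720 arrangements, those with Gus and Kai adjacent number 2 × 5! = 240 (treat the pair as a block with 2 internal orders).
Complementary counting: 720 − 240 = 480.

480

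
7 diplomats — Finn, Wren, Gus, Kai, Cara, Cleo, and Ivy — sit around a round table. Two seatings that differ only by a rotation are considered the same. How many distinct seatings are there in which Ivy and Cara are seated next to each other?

240

Treat {Ivy, Cara} as one unit (2 internal orders) and seat the resulting 6 units around the table: (5)! circular arrangements.
So 2 × (5)! = 2 × 120 = 240.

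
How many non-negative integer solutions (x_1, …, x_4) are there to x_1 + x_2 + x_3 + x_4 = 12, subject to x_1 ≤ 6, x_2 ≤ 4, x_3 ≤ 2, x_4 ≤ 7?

By stars and bars, unrestricted non-negative solutions to x_1+…+x_4 = 12 number C(12+3,3) = 455.
Subtract solutions that violate a single cap (substitute x_i' = x_i − (cap_i+1)): x_1 ≥ 7 gives C(8,3) = 56; x_2 ≥ 5 gives C(10,3) = 120; x_3 ≥ 3 gives C(12,3) = 220; x_4 ≥ 8 gives C(7,3) = 35. Together 431.
Add back pairs where two caps are both exceeded: 1 + 10 + 0 + 35 + 0 + 4 = 50.
By inclusion–exclusion the count is 455 − 431 + 50 = 74.

74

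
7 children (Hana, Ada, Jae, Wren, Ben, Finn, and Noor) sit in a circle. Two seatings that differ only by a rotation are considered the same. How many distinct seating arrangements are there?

720

Seat Hana anywhere (absorbing the rotational symmetry), then permute the other 6: (6)! = 720.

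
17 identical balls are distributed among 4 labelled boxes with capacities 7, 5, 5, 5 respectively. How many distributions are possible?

56

By stars and bars, unrestricted non-negative solutions to x_1+…+x_4 = 17 number C(17+3,3) = 1140.
Subtract solutions that violate a single cap (substitute x_i' = x_i − (cap_i+1)): x_1 ≥ 8 gives C(12,3) = 220; x_2 ≥ 6 gives C(14,3) = 364; x_3 ≥ 6 gives C(14,3) = 364; x_4 ≥ 6 gives C(14,3) = 364. Together 1312.
Add back pairs where two caps are both exceeded: 20 + 20 + 20 + 56 + 56 + 56 = 228.
By inclusion–exclusion the count is 1140 − 1312 + 228 = 56.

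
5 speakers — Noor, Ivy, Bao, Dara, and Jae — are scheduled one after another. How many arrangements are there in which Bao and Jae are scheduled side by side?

48

Treat {Bao, Jae} as a single unit. There are 4 units to order, and the pair itself can be ordered 2 ways.
So the count is 2·(4)! = 48.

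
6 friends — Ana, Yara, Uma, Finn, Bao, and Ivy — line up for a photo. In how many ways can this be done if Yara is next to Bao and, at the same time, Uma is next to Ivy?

96

Treat {Yara,Bao} as one block (2 orders) and {Uma,Ivy} as another (2 orders).
That leaves 4 units to arrange: 2 × 2 × 4! = 4 × 24 = 96.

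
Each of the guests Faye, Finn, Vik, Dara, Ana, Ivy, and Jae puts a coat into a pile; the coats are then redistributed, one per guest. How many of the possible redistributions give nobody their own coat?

1854

This is the derangement count D_7: permutations of 7 items with no fixed point.
By inclusion–exclusion this is Σ_{j=0}^{7} (−1)^j C(7,j)·(7−j)!.
Computing: 5040 − 5040 + 2520 − 840 + 210 − 42 + 7 − 1 = 1854.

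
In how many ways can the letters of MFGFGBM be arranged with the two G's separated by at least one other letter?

Total arrangements of MFGFGBM: 7!/(2!·2!·2!) = 630.
Arrangements with the G's together: treat GG as one letter, giving (6)!/(2!·2!) = 180.
Hence 630 − 180 = 450.

450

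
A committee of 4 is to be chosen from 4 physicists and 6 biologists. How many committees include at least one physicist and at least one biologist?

With no constraint there are C(10,4) = 210 possible selections.
Selections missing a whole group: no physicists → C(6,4) = 15; no biologists → C(4,4) = 1.
Both groups omitted at once is impossible, so 210 − 16 = 194.

194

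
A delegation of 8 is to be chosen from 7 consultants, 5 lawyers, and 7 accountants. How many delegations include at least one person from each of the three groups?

71589

With no constraint there are C(19,8) = 75582 possible selections.
Selections missing a whole group: no consultants → C(12,8) = 495; no lawyers → C(14,8) = 3003; no accountants → C(12,8) = 495.
Add back selections omitting two groups (i.e. drawn from a single group): C(7,8) + C(5,8) + C(7,8) = 0.
By inclusion–exclusion: 75582 − 3993 + 0 = 71589.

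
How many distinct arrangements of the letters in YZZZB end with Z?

12

With the last slot taken by Z, it remains to arrange the other 4 letters (YZZB).
Those 4 letters have Z appearing twice, giving (4)!/(2!) = 12.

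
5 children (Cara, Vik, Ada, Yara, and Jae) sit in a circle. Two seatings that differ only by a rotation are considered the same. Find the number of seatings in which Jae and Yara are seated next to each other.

Treat {Jae, Yara} as one unit (2 internal orders) and seat the resulting 4 units around the table: (3)! circular arrangements.
So 2 × (3)! = 2 × 6 = 12.

12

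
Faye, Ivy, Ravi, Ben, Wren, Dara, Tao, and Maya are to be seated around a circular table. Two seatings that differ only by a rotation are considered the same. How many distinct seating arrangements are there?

Fix one person's seat to break rotational symmetry; the remaining 7 people can be arranged in (7)! = 5040 ways.

5040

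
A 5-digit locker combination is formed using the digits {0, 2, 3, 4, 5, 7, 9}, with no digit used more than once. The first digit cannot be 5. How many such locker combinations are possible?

The first digit has 7−1 = 6 choices (anything except 5).
The remaining 4 digits are filled from the other 6 symbols without repetition: 6 × 5 × 4 × 3 = 360.
Total: 6 × 360 = 2160.

2160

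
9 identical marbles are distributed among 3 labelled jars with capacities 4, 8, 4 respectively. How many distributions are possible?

Ignoring the caps, the number of non-negative solutions to x_1+…+x_3 = 9 is C(11,2) = 55.
Subtract solutions that violate a single cap (substitute x_i' = x_i − (cap_i+1)): x_1 ≥ 5 gives C(6,2) = 15; x_2 ≥ 9 gives C(2,2) = 1; x_3 ≥ 5 gives C(6,2) = 15. Together 31.
No two caps can be exceeded simultaneously, so the pair terms are all 0.
By inclusion–exclusion the count is 55 − 31 + 0 = 24.

24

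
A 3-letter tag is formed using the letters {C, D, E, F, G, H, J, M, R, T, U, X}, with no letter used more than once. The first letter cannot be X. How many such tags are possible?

The first letter has 12−1 = 11 choices (anything except X).
The remaining 2 letters are filled from the other 11 symbols without repetition: 11 × 10 = 110.
Total: 11 × 110 = 1210.

1210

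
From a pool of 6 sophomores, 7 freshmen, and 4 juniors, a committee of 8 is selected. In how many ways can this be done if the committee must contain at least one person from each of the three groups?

22813

With no constraint there are C(17,8) = 24310 possible selections.
Subtract selections that omit an entire group: no sophomores → C(11,8) = 165; no freshmen → C(10,8) = 45; no juniors → C(13,8) = 1287.
Add back selections omitting two groups (i.e. drawn from a single group): C(6,8) + C(7,8) + C(4,8) = 0.
By inclusion–exclusion: 24310 − 1497 + 0 = 22813.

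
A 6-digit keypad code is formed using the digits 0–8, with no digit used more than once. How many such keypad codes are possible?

60480

This is a permutation of 6 out of 9: P(9,6) = 9!/3!.
That product is 9 × 8 × 7 × 6 × 5 × 4 = 60480.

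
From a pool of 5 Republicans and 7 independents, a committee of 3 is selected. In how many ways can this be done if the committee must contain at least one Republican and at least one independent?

Total 3-person selections from all 12: C(12,3) = 220.
Selections missing a whole group: no Republicans → C(7,3) = 35; no independents → C(5,3) = 10.
Both groups omitted at once is impossible, so 220 − 45 = 175.

175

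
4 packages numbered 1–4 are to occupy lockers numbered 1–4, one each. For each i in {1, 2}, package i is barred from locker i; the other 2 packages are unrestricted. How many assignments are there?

14

Let Aᵢ (for i ∈ {1, 2}) be the placements that put package i in its forbidden locker. Any j of these fix j positions, leaving (4−j)! ways to fill the rest, and there are C(2,j) ways to pick which j.
By inclusion–exclusion, the number of valid placements is Σ_{j=0}^{2} (−1)^j C(2,j)·(4−j)!.
Computing: 24 − 12 + 2 = 14.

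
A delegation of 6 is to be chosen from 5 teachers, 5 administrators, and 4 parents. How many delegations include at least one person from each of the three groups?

Unrestricted: C(14,6) = 3003 ways to pick any 6 of the 14.
Selections missing a whole group: no teachers → C(9,6) = 84; no administrators → C(9,6) = 84; no parents → C(10,6) = 210.
Add back selections omitting two groups (i.e. drawn from a single group): C(5,6) + C(5,6) + C(4,6) = 0.
By inclusion–exclusion: 3003 − 378 + 0 = 2625.

2625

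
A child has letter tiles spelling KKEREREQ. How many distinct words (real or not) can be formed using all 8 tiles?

1680

KKEREREQ has 8 letters with E appearing 3 times, K appearing twice, and R appearing twice.
Dividing 8! = 40320 by 3!·2!·2! = 24 for the repeated letters gives 1680.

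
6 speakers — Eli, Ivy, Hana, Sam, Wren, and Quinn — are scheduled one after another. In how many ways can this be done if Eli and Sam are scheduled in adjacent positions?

Treat {Eli, Sam} as a single unit. There are 5 units to order, and the pair itself can be ordered 2 ways.
So the count is 2·(5)! = 240.

240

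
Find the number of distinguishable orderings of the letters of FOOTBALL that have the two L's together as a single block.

2520

Treat the 2 copies of L as a single block. The multiset to arrange is then {LL, A, B, F, O, O, T}, 7 items in all.
That gives (7)!/(2!) = 2520 arrangements.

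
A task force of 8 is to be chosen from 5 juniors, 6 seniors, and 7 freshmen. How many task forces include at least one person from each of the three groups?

41811

With no constraint there are C(18,8) = 43758 possible selections.
Subtract selections that omit an entire group: no juniors → C(13,8) = 1287; no seniors → C(12,8) = 495; no freshmen → C(11,8) = 165.
Add back selections omitting two groups (i.e. drawn from a single group): C(5,8) + C(6,8) + C(7,8) = 0.
By inclusion–exclusion: 43758 − 1947 + 0 = 41811.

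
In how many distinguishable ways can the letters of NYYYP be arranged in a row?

Letter multiplicities in NYYYP: N×1, P×1, Y×3.
The number of distinct arrangements is 5!/(3!) = 120/6 = 20.

20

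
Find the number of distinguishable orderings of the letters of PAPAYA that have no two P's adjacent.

40

There are 6!/(3!·2!) = 60 arrangements of PAPAYA in total.
If the two P's are adjacent, glue them into one block, leaving 5 items to arrange: (5)!/(3!) = 20 ways.
Hence 60 − 20 = 40.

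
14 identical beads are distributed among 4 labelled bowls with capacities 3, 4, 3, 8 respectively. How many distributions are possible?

Without the upper bounds there are C(17,3) = 680 ways to split 14 among 4 bowls.
Subtract solutions that violate a single cap (substitute x_i' = x_i − (cap_i+1)): x_1 ≥ 4 gives C(13,3) = 286; x_2 ≥ 5 gives C(12,3) = 220; x_3 ≥ 4 gives C(13,3) = 286; x_4 ≥ 9 gives C(8,3) = 56. Together 848.
Add back pairs where two caps are both exceeded: 56 + 84 + 4 + 56 + 1 + 4 = 205.
Subtract triples: 4 + 0 + 0 + 0 = 4.
By inclusion–exclusion the count is 680 − 848 + 205 − 4 = 33.

33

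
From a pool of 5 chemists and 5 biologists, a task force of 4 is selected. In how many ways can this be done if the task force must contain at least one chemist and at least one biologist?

With no constraint there are C(10,4) = 210 possible selections.
Selections missing a whole group: no chemists → C(5,4) = 5; no biologists → C(5,4) = 5.
Both groups omitted at once is impossible, so 210 − 10 = 200.

200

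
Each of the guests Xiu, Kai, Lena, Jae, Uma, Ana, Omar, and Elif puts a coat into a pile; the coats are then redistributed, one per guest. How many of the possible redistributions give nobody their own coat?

14833

Count assignments avoiding every fixed point. For any j of the 8 guests fixed to their own coat, the other 8−j can be arranged in (8−j)! ways.
By inclusion–exclusion this is Σ_{j=0}^{8} (−1)^j C(8,j)·(8−j)!.
Computing: 40320 − 40320 + 20160 − 6720 + 1680 − 336 + 56 − 8 + 1 = 14833.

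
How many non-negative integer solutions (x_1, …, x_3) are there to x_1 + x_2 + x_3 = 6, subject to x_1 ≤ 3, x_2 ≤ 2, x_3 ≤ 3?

6

By stars and bars, unrestricted non-negative solutions to x_1+…+x_3 = 6 number C(6+2,2) = 28.
Subtract solutions that violate a single cap (substitute x_i' = x_i − (cap_i+1)): x_1 ≥ 4 gives C(4,2) = 6; x_2 ≥ 3 gives C(5,2) = 10; x_3 ≥ 4 gives C(4,2) = 6. Together 22.
No two caps can be exceeded simultaneously, so the pair terms are all 0.
By inclusion–exclusion the count is 28 − 22 + 0 = 6.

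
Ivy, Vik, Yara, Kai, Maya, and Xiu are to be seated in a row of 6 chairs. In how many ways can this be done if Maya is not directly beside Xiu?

There are 6! = 720 arrangements in all. If Maya and Xiu are adjacent, merging them into one block gives 2·(5)! = 240 arrangements.
So 720 − 240 = 480 arrangements keep them apart.

480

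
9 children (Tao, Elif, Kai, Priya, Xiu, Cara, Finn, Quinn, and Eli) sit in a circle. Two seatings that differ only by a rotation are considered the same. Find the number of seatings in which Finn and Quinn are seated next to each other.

10080

Treat {Finn, Quinn} as one unit (2 internal orders) and seat the resulting 8 units around the table: (7)! circular arrangements.
So 2 × (7)! = 2 × 5040 = 10080.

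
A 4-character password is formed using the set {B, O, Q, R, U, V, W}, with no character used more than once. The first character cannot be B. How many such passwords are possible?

The first character has 7−1 = 6 choices (anything except B).
The remaining 3 characters are filled from the other 6 symbols without repetition: 6 × 5 × 4 = 120.
Total: 6 × 120 = 720.

720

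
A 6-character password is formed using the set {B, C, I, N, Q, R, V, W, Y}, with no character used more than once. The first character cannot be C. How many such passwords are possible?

The first character has 9−1 = 8 choices (anything except C).
The remaining 5 characters are filled from the other 8 symbols without repetition: 8 × 7 × 6 × 5 × 4 = 6720.
Total: 8 × 6720 = 53760.

53760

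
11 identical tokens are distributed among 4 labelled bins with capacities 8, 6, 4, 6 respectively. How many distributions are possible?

By stars and bars, unrestricted non-negative solutions to x_1+…+x_4 = 11 number C(11+3,3) = 364.
Subtract solutions that violate a single cap (substitute x_i' = x_i − (cap_i+1)): x_1 ≥ 9 gives C(5,3) = 10; x_2 ≥ 7 gives C(7,3) = 35; x_3 ≥ 5 gives C(9,3) = 84; x_4 ≥ 7 gives C(7,3) = 35. Together 164.
No two caps can be exceeded simultaneously, so the pair terms are all 0.
By inclusion–exclusion the count is 364 − 164 + 0 = 200.

200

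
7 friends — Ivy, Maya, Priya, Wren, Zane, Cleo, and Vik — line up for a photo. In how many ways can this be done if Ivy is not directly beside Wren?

There are 7! = 5040 arrangements in all. If Ivy and Wren are adjacent, merging them into one block gives 2·(6)! = 1440 arrangements.
So 5040 − 1440 = 3600 arrangements keep them apart.

3600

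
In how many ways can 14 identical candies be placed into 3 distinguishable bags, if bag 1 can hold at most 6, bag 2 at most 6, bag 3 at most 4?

Without the upper bounds there are C(16,2) = 120 ways to split 14 among 3 bags.
Subtract solutions that violate a single cap (substitute x_i' = x_i − (cap_i+1)): x_1 ≥ 7 gives C(9,2) = 36; x_2 ≥ 7 gives C(9,2) = 36; x_3 ≥ 5 gives C(11,2) = 55. Together 127.
Add back pairs where two caps are both exceeded: 1 + 6 + 6 = 13.
By inclusion–exclusion the count is 120 − 127 + 13 = 6.

6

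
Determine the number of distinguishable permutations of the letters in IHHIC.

IHHIC has 5 letters with H appearing twice and I appearing twice.
Dividing 5! = 120 by 2!·2! = 4 for the repeated letters gives 30.

30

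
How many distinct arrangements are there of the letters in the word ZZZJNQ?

The 6 letters of ZZZJNQ have repeats: Z appearing 3 times.
The number of distinct arrangements is 6!/(3!) = 720/6 = 120.

120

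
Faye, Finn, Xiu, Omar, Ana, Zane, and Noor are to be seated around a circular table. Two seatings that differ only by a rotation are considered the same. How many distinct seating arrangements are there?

720

Fix one person's seat to break rotational symmetry; the remaining 6 people can be arranged in (6)! = 720 ways.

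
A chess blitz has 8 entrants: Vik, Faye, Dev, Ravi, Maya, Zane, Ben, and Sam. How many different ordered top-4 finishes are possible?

This is an ordered selection of 4 from 8: P(8,4).
That gives 8 × 7 × 6 × 5 = 1680.

1680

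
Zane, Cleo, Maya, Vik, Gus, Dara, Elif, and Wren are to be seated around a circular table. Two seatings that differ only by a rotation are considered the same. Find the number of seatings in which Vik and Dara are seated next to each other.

1440

Glue Vik and Dara into a block (2 internal orders). Seating 7 units around a circle gives (6)! arrangements.
So 2 × (6)! = 2 × 720 = 1440.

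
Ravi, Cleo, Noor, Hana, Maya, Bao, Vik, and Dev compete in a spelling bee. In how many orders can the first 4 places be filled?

1680

There are 8 choices for 1st place, 7 for 2nd, and so on down to 5 for position 4.
That gives 8 × 7 × 6 × 5 = 1680.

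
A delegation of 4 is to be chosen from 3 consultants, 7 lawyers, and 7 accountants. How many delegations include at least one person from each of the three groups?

Unrestricted: C(17,4) = 2380 ways to pick any 4 of the 17.
Selections missing a whole group: no consultants → C(14,4) = 1001; no lawyers → C(10,4) = 210; no accountants → C(10,4) = 210.
Add back selections omitting two groups (i.e. drawn from a single group): C(3,4) + C(7,4) + C(7,4) = 70.
By inclusion–exclusion: 2380 − 1421 + 70 = 1029.

1029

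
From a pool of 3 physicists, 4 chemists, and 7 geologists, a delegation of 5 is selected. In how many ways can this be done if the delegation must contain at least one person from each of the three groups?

1288

Unrestricted: C(14,5) = 2002 ways to pick any 5 of the 14.
Selections missing a whole group: no physicists → C(11,5) = 462; no chemists → C(10,5) = 252; no geologists → C(7,5) = 21.
Add back selections omitting two groups (i.e. drawn from a single group): C(3,5) + C(4,5) + C(7,5) = 21.
By inclusion–exclusion: 2002 − 735 + 21 = 1288.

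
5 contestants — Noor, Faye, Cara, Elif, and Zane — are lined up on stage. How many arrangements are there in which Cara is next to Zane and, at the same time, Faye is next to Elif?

24

Treat {Cara,Zane} as one block (2 orders) and {Faye,Elif} as another (2 orders).
That leaves 3 units to arrange: 2 × 2 × 3! = 4 × 6 = 24.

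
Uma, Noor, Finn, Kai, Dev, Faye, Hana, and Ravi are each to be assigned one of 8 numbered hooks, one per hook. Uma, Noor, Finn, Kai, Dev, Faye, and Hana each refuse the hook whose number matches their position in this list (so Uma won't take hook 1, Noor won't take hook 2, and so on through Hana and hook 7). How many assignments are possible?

Let Aᵢ (for 1 ≤ i ≤ 7) be the placements that put person i in their forbidden hook. Any j of these fix j positions, leaving (8−j)! ways to fill the rest, and there are C(7,j) ways to pick which j.
By inclusion–exclusion, the number of valid placements is Σ_{j=0}^{7} (−1)^j C(7,j)·(8−j)!.
Computing: 40320 − 35280 + 15120 − 4200 + 840 − 126 + 14 − 1 = 16687.

16687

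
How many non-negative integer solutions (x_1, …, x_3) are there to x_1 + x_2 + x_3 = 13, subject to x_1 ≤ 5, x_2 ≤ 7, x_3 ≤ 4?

10

By stars and bars, unrestricted non-negative solutions to x_1+…+x_3 = 13 number C(13+2,2) = 105.
Subtract solutions that violate a single cap (substitute x_i' = x_i − (cap_i+1)): x_1 ≥ 6 gives C(9,2) = 36; x_2 ≥ 8 gives C(7,2) = 21; x_3 ≥ 5 gives C(10,2) = 45. Together 102.
Add back pairs where two caps are both exceeded: 0 + 6 + 1 = 7.
By inclusion–exclusion the count is 105 − 102 + 7 = 10.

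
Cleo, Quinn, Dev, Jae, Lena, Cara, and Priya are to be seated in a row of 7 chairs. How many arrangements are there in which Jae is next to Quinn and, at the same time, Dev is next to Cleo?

Treat {Jae,Quinn} as one block (2 orders) and {Dev,Cleo} as another (2 orders).
That leaves 5 units to arrange: 2 × 2 × 5! = 4 × 120 = 480.

480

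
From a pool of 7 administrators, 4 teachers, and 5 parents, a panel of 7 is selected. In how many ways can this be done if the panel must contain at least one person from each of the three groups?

Unrestricted: C(16,7) = 11440 ways to pick any 7 of the 16.
Selections missing a whole group: no administrators → C(9,7) = 36; no teachers → C(12,7) = 792; no parents → C(11,7) = 330.
Add back selections omitting two groups (i.e. drawn from a single group): C(7,7) + C(4,7) + C(5,7) = 1.
By inclusion–exclusion: 11440 − 1158 + 1 = 10283.

10283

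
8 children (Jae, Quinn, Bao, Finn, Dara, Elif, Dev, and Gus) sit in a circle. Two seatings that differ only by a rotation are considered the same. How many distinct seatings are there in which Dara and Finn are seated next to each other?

1440

Treat {Dara, Finn} as one unit (2 internal orders) and seat the resulting 7 units around the table: (6)! circular arrangements.
So 2 × (6)! = 2 × 720 = 1440.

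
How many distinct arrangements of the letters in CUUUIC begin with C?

Fix C in the first position and arrange the remaining 5 letters.
Those 5 letters have U appearing 3 times, giving (5)!/(3!) = 20.

20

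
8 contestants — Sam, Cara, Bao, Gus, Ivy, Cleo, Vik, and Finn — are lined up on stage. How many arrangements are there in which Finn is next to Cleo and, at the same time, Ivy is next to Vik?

Treat {Finn,Cleo} as one block (2 orders) and {Ivy,Vik} as another (2 orders).
That leaves 6 units to arrange: 2 × 2 × 6! = 4 × 720 = 2880.

2880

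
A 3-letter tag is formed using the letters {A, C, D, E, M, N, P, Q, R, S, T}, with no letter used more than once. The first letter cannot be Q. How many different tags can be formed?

900

The first letter has 11−1 = 10 choices (anything except Q).
The remaining 2 letters are filled from the other 10 symbols without repetition: 10 × 9 = 90.
Total: 10 × 90 = 900.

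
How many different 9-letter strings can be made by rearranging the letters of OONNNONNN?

The 9 letters of OONNNONNN have repeats: N appearing 6 times and O appearing 3 times.
Dividing 9! = 362880 by 6!·3! = 4320 for the repeated letters gives 84.

84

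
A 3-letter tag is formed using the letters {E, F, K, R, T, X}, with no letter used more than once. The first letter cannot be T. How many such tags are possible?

The first letter has 6−1 = 5 choices (anything except T).
The remaining 2 letters are filled from the other 5 symbols without repetition: 5 × 4 = 20.
Total: 5 × 20 = 100.

100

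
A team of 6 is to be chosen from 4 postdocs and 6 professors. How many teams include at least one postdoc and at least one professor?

209

Unrestricted: C(10,6) = 210 ways to pick any 6 of the 10.
Selections missing a whole group: no postdocs → C(6,6) = 1; no professors → C(4,6) = 0.
Both groups omitted at once is impossible, so 210 − 1 = 209.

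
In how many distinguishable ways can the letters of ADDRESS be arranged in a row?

1260

ADDRESS has 7 letters with D appearing twice and S appearing twice.
So there are 7! / (2!·2!) = 1260 distinguishable arrangements.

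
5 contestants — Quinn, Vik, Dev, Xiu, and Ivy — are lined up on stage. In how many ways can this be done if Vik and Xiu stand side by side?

Treat {Vik, Xiu} as a single unit. There are 4 units to order, and the pair itself can be ordered 2 ways.
That gives 2 × 4! = 2 × 24 = 48.

48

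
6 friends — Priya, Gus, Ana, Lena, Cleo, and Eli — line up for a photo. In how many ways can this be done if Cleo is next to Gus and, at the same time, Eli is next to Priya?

Treat {Cleo,Gus} as one block (2 orders) and {Eli,Priya} as another (2 orders).
That leaves 4 units to arrange: 2 × 2 × 4! = 4 × 24 = 96.

96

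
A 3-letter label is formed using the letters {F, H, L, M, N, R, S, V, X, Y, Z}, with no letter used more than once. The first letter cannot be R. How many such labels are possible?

900

The first letter has 11−1 = 10 choices (anything except R).
The remaining 2 letters are filled from the other 10 symbols without repetition: 10 × 9 = 90.
Total: 10 × 90 = 900.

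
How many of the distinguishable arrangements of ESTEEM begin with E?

60

Fix E in the first position and arrange the remaining 5 letters.
Those 5 letters have E appearing twice, giving (5)!/(2!) = 60.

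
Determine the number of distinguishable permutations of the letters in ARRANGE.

Letter multiplicities in ARRANGE: A×2, E×1, G×1, N×1, R×2.
Dividing 7! = 5040 by 2!·2! = 4 for the repeated letters gives 1260.

1260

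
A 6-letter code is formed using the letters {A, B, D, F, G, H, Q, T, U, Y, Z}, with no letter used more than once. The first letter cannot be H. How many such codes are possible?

The first letter has 11−1 = 10 choices (anything except H).
The remaining 5 letters are filled from the other 10 symbols without repetition: 10 × 9 × 8 × 7 × 6 = 30240.
Total: 10 × 30240 = 302400.

302400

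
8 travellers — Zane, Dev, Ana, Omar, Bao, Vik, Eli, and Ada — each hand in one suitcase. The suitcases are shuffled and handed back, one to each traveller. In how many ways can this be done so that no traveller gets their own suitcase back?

14833

This is the derangement count D_8: permutations of 8 items with no fixed point.
By inclusion–exclusion this is Σ_{j=0}^{8} (−1)^j C(8,j)·(8−j)!.
Computing: 40320 − 40320 + 20160 − 6720 + 1680 − 336 + 56 − 8 + 1 = 14833.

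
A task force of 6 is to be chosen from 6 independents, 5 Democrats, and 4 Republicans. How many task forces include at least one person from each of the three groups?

4250

Total 6-person selections from all 15: C(15,6) = 5005.
Subtract selections that omit an entire group: no independents → C(9,6) = 84; no Democrats → C(10,6) = 210; no Republicans → C(11,6) = 462.
Add back selections omitting two groups (i.e. drawn from a single group): C(6,6) + C(5,6) + C(4,6) = 1.
By inclusion–exclusion: 5005 − 756 + 1 = 4250.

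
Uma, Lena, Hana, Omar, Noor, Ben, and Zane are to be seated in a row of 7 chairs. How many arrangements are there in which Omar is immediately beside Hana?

1440

Place the 5 others and the Omar-Hana pair as 6 objects in a line; the pair has 2 internal arrangements.
So the count is 2·(6)! = 1440.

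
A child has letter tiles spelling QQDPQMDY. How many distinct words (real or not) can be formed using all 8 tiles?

Letter multiplicities in QQDPQMDY: D×2, M×1, P×1, Q×3, Y×1.
So there are 8! / (3!·2!) = 3360 distinguishable arrangements.

3360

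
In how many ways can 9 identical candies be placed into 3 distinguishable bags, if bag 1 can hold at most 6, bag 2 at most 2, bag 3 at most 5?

Ignoring the caps, the number of non-negative solutions to x_1+…+x_3 = 9 is C(11,2) = 55.
Subtract solutions that violate a single cap (substitute x_i' = x_i − (cap_i+1)): x_1 ≥ 7 gives C(4,2) = 6; x_2 ≥ 3 gives C(8,2) = 28; x_3 ≥ 6 gives C(5,2) = 10. Together 44.
Add back pairs where two caps are both exceeded: 0 + 0 + 1 = 1.
By inclusion–exclusion the count is 55 − 44 + 1 = 12.

12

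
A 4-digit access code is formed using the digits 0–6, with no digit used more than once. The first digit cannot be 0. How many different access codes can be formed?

The first digit has 7−1 = 6 choices (anything except 0).
The remaining 3 digits are filled from the other 6 symbols without repetition: 6 × 5 × 4 = 120.
Total: 6 × 120 = 720.

720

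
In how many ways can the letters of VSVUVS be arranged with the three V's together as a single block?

Treat the 3 copies of V as a single block. The multiset to arrange is then {VVV, S, S, U}, 4 items in all.
That gives (4)!/(2!) = 12 arrangements.

12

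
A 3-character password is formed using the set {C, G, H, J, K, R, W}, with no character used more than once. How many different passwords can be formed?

210

With no repetition, fill the 3 characters in order: 7 choices, then 6, down to 5.
7 × 6 × 5 = 210.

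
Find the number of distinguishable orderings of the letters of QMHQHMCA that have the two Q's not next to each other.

3780

There are 8!/(2!·2!·2!) = 5040 arrangements of QMHQHMCA in total.
Arrangements with the Q's together: treat QQ as one letter, giving (7)!/(2!·2!) = 1260.
Subtracting, 5040 − 1260 = 3780 arrangements keep the Q's apart.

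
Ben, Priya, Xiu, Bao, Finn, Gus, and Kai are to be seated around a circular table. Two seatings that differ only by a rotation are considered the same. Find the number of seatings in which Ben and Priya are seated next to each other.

240

Treat {Ben, Priya} as one unit (2 internal orders) and seat the resulting 6 units around the table: (5)! circular arrangements.
So 2 × (5)! = 2 × 120 = 240.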